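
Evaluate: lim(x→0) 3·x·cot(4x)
This is a 0·∞ indeterminate form.

Rewrite 0·∞ as a quotient (0/0 or ∞/∞ form), then apply L'Hôpital's rule:
  lim(x→0) 3·x·cot(4x) = 3/4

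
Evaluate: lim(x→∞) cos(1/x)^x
This is an exponential indeterminate form.

For exponential indeterminate forms, take the natural log:
  Let L = lim(x→∞) cos(1/x)^x
  Then ln(L) = lim(x→∞) [exponent × ln(base)]
  Evaluate using L'Hôpital or standard limits, then exponentiate.
  L = 1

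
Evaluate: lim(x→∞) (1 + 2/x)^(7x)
This is an exponential indeterminate form.

For exponential indeterminate forms, take the natural log:
  Let L = lim(x→∞) (1 + 2/x)^(7x)
  Then ln(L) = lim(x→∞) [exponent × ln(base)]
  Evaluate using L'Hôpital or standard limits, then exponentiate.
  L = e^(14)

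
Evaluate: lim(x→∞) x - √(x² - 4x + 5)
This is an ∞-∞ indeterminate form.

Combine fractions or rationalize to convert ∞-∞ to 0/0 form:
  lim(x→∞) x - √(x² - 4x + 5) = 2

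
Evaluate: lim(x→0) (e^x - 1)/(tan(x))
This is a 0/0 indeterminate form.

Apply L'Hôpital's rule: differentiate numerator and denominator separately.
  f(x) = e^(x) - 1   ⇒   f'(x) = e^(x)
  g(x) = tan(x)   ⇒   g'(x) = tan(x)^2 + 1
  lim(x→0) f'(x)/g'(x) = lim(x→0) (e^(x))/(tan(x)^2 + 1)
  = 1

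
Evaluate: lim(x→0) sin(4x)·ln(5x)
This is a 0·∞ indeterminate form.

Rewrite 0·∞ as a quotient (0/0 or ∞/∞ form), then apply L'Hôpital's rule:
  lim(x→0) sin(4x)·ln(5x) = 0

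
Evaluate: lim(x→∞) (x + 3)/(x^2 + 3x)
This is an ∞/∞ indeterminate form.

Apply L'Hôpital's rule: differentiate numerator and denominator separately.
  f(x) = x + 3   ⇒   f'(x) = 1
  g(x) = x^2 + 3·x   ⇒   g'(x) = 2·x + 3
  lim(x→∞) f'(x)/g'(x) = lim(x→∞) (1)/(2·x + 3)
  = 0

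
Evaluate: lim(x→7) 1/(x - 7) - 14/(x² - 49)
This is an ∞-∞ indeterminate form.

Combine fractions or rationalize to convert ∞-∞ to 0/0 form:
  lim(x→7) 1/(x - 7) - 14/(x² - 49) = 1/14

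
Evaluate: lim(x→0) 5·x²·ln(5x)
This is a 0·∞ indeterminate form.

Rewrite 0·∞ as a quotient (0/0 or ∞/∞ form), then apply L'Hôpital's rule:
  lim(x→0) 5·x²·ln(5x) = 0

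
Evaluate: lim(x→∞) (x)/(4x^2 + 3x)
This is an ∞/∞ indeterminate form.

Apply L'Hôpital's rule: differentiate numerator and denominator separately.
  f(x) = x   ⇒   f'(x) = 1
  g(x) = 4·x^2 + 3·x   ⇒   g'(x) = 8·x + 3
  lim(x→∞) f'(x)/g'(x) = lim(x→∞) (1)/(8·x + 3)
  = 0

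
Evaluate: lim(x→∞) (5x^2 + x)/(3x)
This is an ∞/∞ indeterminate form.

Apply L'Hôpital's rule: differentiate numerator and denominator separately.
  f(x) = 5·x^2 + x   ⇒   f'(x) = 10·x + 1
  g(x) = 3·x   ⇒   g'(x) = 3
  lim(x→∞) f'(x)/g'(x) = lim(x→∞) (10·x + 1)/(3)
  = ∞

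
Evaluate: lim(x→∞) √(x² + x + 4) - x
This is an ∞-∞ indeterminate form.

Combine fractions or rationalize to convert ∞-∞ to 0/0 form:
  lim(x→∞) √(x² + x + 4) - x = 1/2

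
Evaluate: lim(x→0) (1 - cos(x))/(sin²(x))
This is a 0/0 indeterminate form.

Apply L'Hôpital's rule: differentiate numerator and denominator separately.
  f(x) = 1 - cos(x)   ⇒   f'(x) = sin(x)
  g(x) = sin(x)^2   ⇒   g'(x) = 2·sin(x)·cos(x)
  lim(x→0) f'(x)/g'(x) = lim(x→0) (sin(x))/(2·sin(x)·cos(x))
  = 1/2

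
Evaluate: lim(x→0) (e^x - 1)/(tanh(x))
This is a 0/0 indeterminate form.

Apply L'Hôpital's rule: differentiate numerator and denominator separately.
  f(x) = e^(x) - 1   ⇒   f'(x) = e^(x)
  g(x) = tanh(x)   ⇒   g'(x) = 1 - tanh(x)^2
  lim(x→0) f'(x)/g'(x) = lim(x→0) (e^(x))/(1 - tanh(x)^2)
  = 1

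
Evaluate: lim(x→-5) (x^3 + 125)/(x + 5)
This is a standard limit.

Factor or rationalize the expression:
  lim(x→-5) (x^3 + 125)/(x + 5) = 75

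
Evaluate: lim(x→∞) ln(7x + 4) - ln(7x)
This is an ∞-∞ indeterminate form.

Combine fractions or rationalize to convert ∞-∞ to 0/0 form:
  lim(x→∞) ln(7x + 4) - ln(7x) = 0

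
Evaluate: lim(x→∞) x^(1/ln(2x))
This is an exponential indeterminate form.

For exponential indeterminate forms, take the natural log:
  Let L = lim(x→∞) x^(1/ln(2x))
  Then ln(L) = lim(x→∞) [exponent × ln(base)]
  Evaluate using L'Hôpital or standard limits, then exponentiate.
  L = e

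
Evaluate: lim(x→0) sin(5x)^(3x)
This is an exponential indeterminate form.

For exponential indeterminate forms, take the natural log:
  Let L = lim(x→0) sin(5x)^(3x)
  Then ln(L) = lim(x→0) [exponent × ln(base)]
  Evaluate using L'Hôpital or standard limits, then exponentiate.
  L = 1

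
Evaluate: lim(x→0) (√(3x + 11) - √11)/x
This is a standard limit.

Factor or rationalize the expression:
  lim(x→0) (√(3x + 11) - √11)/x = 3·sqrt(11)/22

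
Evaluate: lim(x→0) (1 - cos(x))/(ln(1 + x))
This is a 0/0 indeterminate form.

Apply L'Hôpital's rule: differentiate numerator and denominator separately.
  f(x) = 1 - cos(x)   ⇒   f'(x) = sin(x)
  g(x) = ln(x + 1)   ⇒   g'(x) = 1/(x + 1)
  lim(x→0) f'(x)/g'(x) = lim(x→0) (sin(x))/(1/(x + 1))
  = 0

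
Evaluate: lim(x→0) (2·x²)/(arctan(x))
This is a 0/0 indeterminate form.

Apply L'Hôpital's rule: differentiate numerator and denominator separately.
  f(x) = 2·x^2   ⇒   f'(x) = 4·x
  g(x) = atan(x)   ⇒   g'(x) = 1/(x^2 + 1)
  lim(x→0) f'(x)/g'(x) = lim(x→0) (4·x)/(1/(x^2 + 1))
  = 0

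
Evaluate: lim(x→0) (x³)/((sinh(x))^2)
This is a 0/0 indeterminate form.

Apply L'Hôpital's rule: differentiate numerator and denominator separately.
  f(x) = x^3   ⇒   f'(x) = 3·x^2
  g(x) = sinh(x)^2   ⇒   g'(x) = 2·sinh(x)·cosh(x)
  lim(x→0) f'(x)/g'(x) = lim(x→0) (3·x^2)/(2·sinh(x)·cosh(x))
  = 0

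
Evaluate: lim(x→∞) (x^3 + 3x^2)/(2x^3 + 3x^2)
This is an ∞/∞ indeterminate form.

Apply L'Hôpital's rule: differentiate numerator and denominator separately.
  f(x) = x^3 + 3·x^2   ⇒   f'(x) = 3·x^2 + 6·x
  g(x) = 2·x^3 + 3·x^2   ⇒   g'(x) = 6·x^2 + 6·x
  lim(x→∞) f'(x)/g'(x) = lim(x→∞) (3·x^2 + 6·x)/(6·x^2 + 6·x)
  = 1/2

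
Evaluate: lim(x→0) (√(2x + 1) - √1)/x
This is a standard limit.

Factor or rationalize the expression:
  lim(x→0) (√(2x + 1) - √1)/x = 1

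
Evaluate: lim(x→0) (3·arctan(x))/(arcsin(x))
This is a 0/0 indeterminate form.

Apply L'Hôpital's rule: differentiate numerator and denominator separately.
  f(x) = 3·atan(x)   ⇒   f'(x) = 3/(x^2 + 1)
  g(x) = asin(x)   ⇒   g'(x) = 1/sqrt(1 - x^2)
  lim(x→0) f'(x)/g'(x) = lim(x→0) (3/(x^2 + 1))/(1/sqrt(1 - x^2))
  = 3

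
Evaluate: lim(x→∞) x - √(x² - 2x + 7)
This is an ∞-∞ indeterminate form.

Combine fractions or rationalize to convert ∞-∞ to 0/0 form:
  lim(x→∞) x - √(x² - 2x + 7) = 1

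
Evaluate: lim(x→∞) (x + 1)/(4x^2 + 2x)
This is an ∞/∞ indeterminate form.

Apply L'Hôpital's rule: differentiate numerator and denominator separately.
  f(x) = x + 1   ⇒   f'(x) = 1
  g(x) = 4·x^2 + 2·x   ⇒   g'(x) = 8·x + 2
  lim(x→∞) f'(x)/g'(x) = lim(x→∞) (1)/(8·x + 2)
  = 0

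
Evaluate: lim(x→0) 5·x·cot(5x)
This is a 0·∞ indeterminate form.

Rewrite 0·∞ as a quotient (0/0 or ∞/∞ form), then apply L'Hôpital's rule:
  lim(x→0) 5·x·cot(5x) = 1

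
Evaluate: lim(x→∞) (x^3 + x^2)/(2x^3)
This is an ∞/∞ indeterminate form.

Apply L'Hôpital's rule: differentiate numerator and denominator separately.
  f(x) = x^3 + x^2   ⇒   f'(x) = 3·x^2 + 2·x
  g(x) = 2·x^3   ⇒   g'(x) = 6·x^2
  lim(x→∞) f'(x)/g'(x) = lim(x→∞) (3·x^2 + 2·x)/(6·x^2)
  = 1/2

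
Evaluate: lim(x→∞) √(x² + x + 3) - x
This is an ∞-∞ indeterminate form.

Combine fractions or rationalize to convert ∞-∞ to 0/0 form:
  lim(x→∞) √(x² + x + 3) - x = 1/2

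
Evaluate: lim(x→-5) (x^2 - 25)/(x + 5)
This is a standard limit.

Factor or rationalize the expression:
  lim(x→-5) (x^2 - 25)/(x + 5) = -10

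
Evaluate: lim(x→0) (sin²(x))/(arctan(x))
This is a 0/0 indeterminate form.

Apply L'Hôpital's rule: differentiate numerator and denominator separately.
  f(x) = sin(x)^2   ⇒   f'(x) = 2·sin(x)·cos(x)
  g(x) = atan(x)   ⇒   g'(x) = 1/(x^2 + 1)
  lim(x→0) f'(x)/g'(x) = lim(x→0) (2·sin(x)·cos(x))/(1/(x^2 + 1))
  = 0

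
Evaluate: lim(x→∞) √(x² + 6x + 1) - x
This is an ∞-∞ indeterminate form.

Combine fractions or rationalize to convert ∞-∞ to 0/0 form:
  lim(x→∞) √(x² + 6x + 1) - x = 3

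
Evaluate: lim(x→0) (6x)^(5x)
This is an exponential indeterminate form.

For exponential indeterminate forms, take the natural log:
  Let L = lim(x→0) (6x)^(5x)
  Then ln(L) = lim(x→0) [exponent × ln(base)]
  Evaluate using L'Hôpital or standard limits, then exponentiate.
  L = 1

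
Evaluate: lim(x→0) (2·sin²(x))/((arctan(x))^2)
This is a 0/0 indeterminate form.

Apply L'Hôpital's rule: differentiate numerator and denominator separately.
  f(x) = 2·sin(x)^2   ⇒   f'(x) = 4·sin(x)·cos(x)
  g(x) = atan(x)^2   ⇒   g'(x) = 2·atan(x)/(x^2 + 1)
  lim(x→0) f'(x)/g'(x) = lim(x→0) (4·sin(x)·cos(x))/(2·atan(x)/(x^2 + 1))
  = 2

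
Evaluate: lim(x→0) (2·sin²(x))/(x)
This is a 0/0 indeterminate form.

Apply L'Hôpital's rule: differentiate numerator and denominator separately.
  f(x) = 2·sin(x)^2   ⇒   f'(x) = 4·sin(x)·cos(x)
  g(x) = x   ⇒   g'(x) = 1
  lim(x→0) f'(x)/g'(x) = lim(x→0) (4·sin(x)·cos(x))/(1)
  = 0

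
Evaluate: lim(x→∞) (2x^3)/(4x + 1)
This is an ∞/∞ indeterminate form.

Apply L'Hôpital's rule: differentiate numerator and denominator separately.
  f(x) = 2·x^3   ⇒   f'(x) = 6·x^2
  g(x) = 4·x + 1   ⇒   g'(x) = 4
  lim(x→∞) f'(x)/g'(x) = lim(x→∞) (6·x^2)/(4)
  = ∞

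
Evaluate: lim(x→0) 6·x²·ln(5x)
This is a 0·∞ indeterminate form.

Rewrite 0·∞ as a quotient (0/0 or ∞/∞ form), then apply L'Hôpital's rule:
  lim(x→0) 6·x²·ln(5x) = 0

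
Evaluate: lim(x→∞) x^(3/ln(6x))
This is an exponential indeterminate form.

For exponential indeterminate forms, take the natural log:
  Let L = lim(x→∞) x^(3/ln(6x))
  Then ln(L) = lim(x→∞) [exponent × ln(base)]
  Evaluate using L'Hôpital or standard limits, then exponentiate.
  L = e^(3)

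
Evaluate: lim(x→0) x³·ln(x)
This is a 0·∞ indeterminate form.

Rewrite 0·∞ as a quotient (0/0 or ∞/∞ form), then apply L'Hôpital's rule:
  lim(x→0) x³·ln(x) = 0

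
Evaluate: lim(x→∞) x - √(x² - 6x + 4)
This is an ∞-∞ indeterminate form.

Combine fractions or rationalize to convert ∞-∞ to 0/0 form:
  lim(x→∞) x - √(x² - 6x + 4) = 3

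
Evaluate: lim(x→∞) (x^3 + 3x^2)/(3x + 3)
This is an ∞/∞ indeterminate form.

Apply L'Hôpital's rule: differentiate numerator and denominator separately.
  f(x) = x^3 + 3·x^2   ⇒   f'(x) = 3·x^2 + 6·x
  g(x) = 3·x + 3   ⇒   g'(x) = 3
  lim(x→∞) f'(x)/g'(x) = lim(x→∞) (3·x^2 + 6·x)/(3)
  = ∞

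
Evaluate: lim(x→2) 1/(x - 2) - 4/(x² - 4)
This is an ∞-∞ indeterminate form.

Combine fractions or rationalize to convert ∞-∞ to 0/0 form:
  lim(x→2) 1/(x - 2) - 4/(x² - 4) = 1/4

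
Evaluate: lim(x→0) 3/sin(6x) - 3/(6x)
This is an ∞-∞ indeterminate form.

Combine fractions or rationalize to convert ∞-∞ to 0/0 form:
  lim(x→0) 3/sin(6x) - 3/(6x) = 0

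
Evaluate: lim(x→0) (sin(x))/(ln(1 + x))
This is a 0/0 indeterminate form.

Apply L'Hôpital's rule: differentiate numerator and denominator separately.
  f(x) = sin(x)   ⇒   f'(x) = cos(x)
  g(x) = ln(x + 1)   ⇒   g'(x) = 1/(x + 1)
  lim(x→0) f'(x)/g'(x) = lim(x→0) (cos(x))/(1/(x + 1))
  = 1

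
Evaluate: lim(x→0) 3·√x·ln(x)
This is a 0·∞ indeterminate form.

Rewrite 0·∞ as a quotient (0/0 or ∞/∞ form), then apply L'Hôpital's rule:
  lim(x→0) 3·√x·ln(x) = 0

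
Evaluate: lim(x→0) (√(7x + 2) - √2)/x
This is a standard limit.

Factor or rationalize the expression:
  lim(x→0) (√(7x + 2) - √2)/x = 7·sqrt(2)/4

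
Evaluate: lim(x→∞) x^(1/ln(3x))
This is an exponential indeterminate form.

For exponential indeterminate forms, take the natural log:
  Let L = lim(x→∞) x^(1/ln(3x))
  Then ln(L) = lim(x→∞) [exponent × ln(base)]
  Evaluate using L'Hôpital or standard limits, then exponentiate.
  L = e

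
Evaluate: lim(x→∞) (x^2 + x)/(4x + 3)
This is an ∞/∞ indeterminate form.

Apply L'Hôpital's rule: differentiate numerator and denominator separately.
  f(x) = x^2 + x   ⇒   f'(x) = 2·x + 1
  g(x) = 4·x + 3   ⇒   g'(x) = 4
  lim(x→∞) f'(x)/g'(x) = lim(x→∞) (2·x + 1)/(4)
  = ∞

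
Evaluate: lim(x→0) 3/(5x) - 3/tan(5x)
This is an ∞-∞ indeterminate form.

Combine fractions or rationalize to convert ∞-∞ to 0/0 form:
  lim(x→0) 3/(5x) - 3/tan(5x) = 0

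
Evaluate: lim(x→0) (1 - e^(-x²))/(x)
This is a 0/0 indeterminate form.

Apply L'Hôpital's rule: differentiate numerator and denominator separately.
  f(x) = 1 - e^(-x^2)   ⇒   f'(x) = 2·x·e^(-x^2)
  g(x) = x   ⇒   g'(x) = 1
  lim(x→0) f'(x)/g'(x) = lim(x→0) (2·x·e^(-x^2))/(1)
  = 0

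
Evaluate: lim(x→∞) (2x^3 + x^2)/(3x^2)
This is an ∞/∞ indeterminate form.

Apply L'Hôpital's rule: differentiate numerator and denominator separately.
  f(x) = 2·x^3 + x^2   ⇒   f'(x) = 6·x^2 + 2·x
  g(x) = 3·x^2   ⇒   g'(x) = 6·x
  lim(x→∞) f'(x)/g'(x) = lim(x→∞) (6·x^2 + 2·x)/(6·x)
  = ∞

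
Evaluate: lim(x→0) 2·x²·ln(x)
This is a 0·∞ indeterminate form.

Rewrite 0·∞ as a quotient (0/0 or ∞/∞ form), then apply L'Hôpital's rule:
  lim(x→0) 2·x²·ln(x) = 0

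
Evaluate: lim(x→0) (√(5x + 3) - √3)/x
This is a standard limit.

Factor or rationalize the expression:
  lim(x→0) (√(5x + 3) - √3)/x = 5·sqrt(3)/6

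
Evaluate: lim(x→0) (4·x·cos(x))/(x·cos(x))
This is a 0/0 indeterminate form.

Apply L'Hôpital's rule: differentiate numerator and denominator separately.
  f(x) = 4·x·cos(x)   ⇒   f'(x) = -4·x·sin(x) + 4·cos(x)
  g(x) = x·cos(x)   ⇒   g'(x) = -x·sin(x) + cos(x)
  lim(x→0) f'(x)/g'(x) = lim(x→0) (-4·x·sin(x) + 4·cos(x))/(-x·sin(x) + cos(x))
  = 4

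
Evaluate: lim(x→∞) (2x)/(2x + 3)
This is an ∞/∞ indeterminate form.

Apply L'Hôpital's rule: differentiate numerator and denominator separately.
  f(x) = 2·x   ⇒   f'(x) = 2
  g(x) = 2·x + 3   ⇒   g'(x) = 2
  lim(x→∞) f'(x)/g'(x) = lim(x→∞) (2)/(2)
  = 1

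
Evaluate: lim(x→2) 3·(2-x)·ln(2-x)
This is a 0·∞ indeterminate form.

Rewrite 0·∞ as a quotient (0/0 or ∞/∞ form), then apply L'Hôpital's rule:
  lim(x→2) 3·(2-x)·ln(2-x) = 0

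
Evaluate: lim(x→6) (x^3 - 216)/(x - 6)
This is a standard limit.

Factor or rationalize the expression:
  lim(x→6) (x^3 - 216)/(x - 6) = 108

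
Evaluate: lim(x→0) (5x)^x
This is an exponential indeterminate form.

For exponential indeterminate forms, take the natural log:
  Let L = lim(x→0) (5x)^x
  Then ln(L) = lim(x→0) [exponent × ln(base)]
  Evaluate using L'Hôpital or standard limits, then exponentiate.
  L = 1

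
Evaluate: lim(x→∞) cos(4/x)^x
This is an exponential indeterminate form.

For exponential indeterminate forms, take the natural log:
  Let L = lim(x→∞) cos(4/x)^x
  Then ln(L) = lim(x→∞) [exponent × ln(base)]
  Evaluate using L'Hôpital or standard limits, then exponentiate.
  L = 1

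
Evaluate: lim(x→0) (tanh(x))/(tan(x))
This is a 0/0 indeterminate form.

Apply L'Hôpital's rule: differentiate numerator and denominator separately.
  f(x) = tanh(x)   ⇒   f'(x) = 1 - tanh(x)^2
  g(x) = tan(x)   ⇒   g'(x) = tan(x)^2 + 1
  lim(x→0) f'(x)/g'(x) = lim(x→0) (1 - tanh(x)^2)/(tan(x)^2 + 1)
  = 1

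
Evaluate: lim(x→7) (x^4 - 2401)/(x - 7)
This is a standard limit.

Factor or rationalize the expression:
  lim(x→7) (x^4 - 2401)/(x - 7) = 1372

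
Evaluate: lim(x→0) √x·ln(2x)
This is a 0·∞ indeterminate form.

Rewrite 0·∞ as a quotient (0/0 or ∞/∞ form), then apply L'Hôpital's rule:
  lim(x→0) √x·ln(2x) = 0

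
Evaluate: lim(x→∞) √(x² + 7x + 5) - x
This is an ∞-∞ indeterminate form.

Combine fractions or rationalize to convert ∞-∞ to 0/0 form:
  lim(x→∞) √(x² + 7x + 5) - x = 7/2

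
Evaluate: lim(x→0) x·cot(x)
This is a 0·∞ indeterminate form.

Rewrite 0·∞ as a quotient (0/0 or ∞/∞ form), then apply L'Hôpital's rule:
  lim(x→0) x·cot(x) = 1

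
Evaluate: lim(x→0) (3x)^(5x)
This is an exponential indeterminate form.

For exponential indeterminate forms, take the natural log:
  Let L = lim(x→0) (3x)^(5x)
  Then ln(L) = lim(x→0) [exponent × ln(base)]
  Evaluate using L'Hôpital or standard limits, then exponentiate.
  L = 1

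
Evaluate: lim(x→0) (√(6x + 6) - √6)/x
This is a standard limit.

Factor or rationalize the expression:
  lim(x→0) (√(6x + 6) - √6)/x = sqrt(6)/2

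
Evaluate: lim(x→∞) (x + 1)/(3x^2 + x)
This is an ∞/∞ indeterminate form.

Apply L'Hôpital's rule: differentiate numerator and denominator separately.
  f(x) = x + 1   ⇒   f'(x) = 1
  g(x) = 3·x^2 + x   ⇒   g'(x) = 6·x + 1
  lim(x→∞) f'(x)/g'(x) = lim(x→∞) (1)/(6·x + 1)
  = 0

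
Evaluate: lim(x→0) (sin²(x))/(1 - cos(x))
This is a 0/0 indeterminate form.

Apply L'Hôpital's rule: differentiate numerator and denominator separately.
  f(x) = sin(x)^2   ⇒   f'(x) = 2·sin(x)·cos(x)
  g(x) = 1 - cos(x)   ⇒   g'(x) = sin(x)
  lim(x→0) f'(x)/g'(x) = lim(x→0) (2·sin(x)·cos(x))/(sin(x))
  = 2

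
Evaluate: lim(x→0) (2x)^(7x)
This is an exponential indeterminate form.

For exponential indeterminate forms, take the natural log:
  Let L = lim(x→0) (2x)^(7x)
  Then ln(L) = lim(x→0) [exponent × ln(base)]
  Evaluate using L'Hôpital or standard limits, then exponentiate.
  L = 1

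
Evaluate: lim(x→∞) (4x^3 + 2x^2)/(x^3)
This is an ∞/∞ indeterminate form.

Apply L'Hôpital's rule: differentiate numerator and denominator separately.
  f(x) = 4·x^3 + 2·x^2   ⇒   f'(x) = 12·x^2 + 4·x
  g(x) = x^3   ⇒   g'(x) = 3·x^2
  lim(x→∞) f'(x)/g'(x) = lim(x→∞) (12·x^2 + 4·x)/(3·x^2)
  = 4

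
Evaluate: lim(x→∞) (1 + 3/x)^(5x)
This is an exponential indeterminate form.

For exponential indeterminate forms, take the natural log:
  Let L = lim(x→∞) (1 + 3/x)^(5x)
  Then ln(L) = lim(x→∞) [exponent × ln(base)]
  Evaluate using L'Hôpital or standard limits, then exponentiate.
  L = e^(15)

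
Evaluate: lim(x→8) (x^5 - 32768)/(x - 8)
This is a standard limit.

Factor or rationalize the expression:
  lim(x→8) (x^5 - 32768)/(x - 8) = 20480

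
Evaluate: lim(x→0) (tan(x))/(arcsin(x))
This is a 0/0 indeterminate form.

Apply L'Hôpital's rule: differentiate numerator and denominator separately.
  f(x) = tan(x)   ⇒   f'(x) = tan(x)^2 + 1
  g(x) = asin(x)   ⇒   g'(x) = 1/sqrt(1 - x^2)
  lim(x→0) f'(x)/g'(x) = lim(x→0) (tan(x)^2 + 1)/(1/sqrt(1 - x^2))
  = 1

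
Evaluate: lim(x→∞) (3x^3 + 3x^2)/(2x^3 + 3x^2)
This is an ∞/∞ indeterminate form.

Apply L'Hôpital's rule: differentiate numerator and denominator separately.
  f(x) = 3·x^3 + 3·x^2   ⇒   f'(x) = 9·x^2 + 6·x
  g(x) = 2·x^3 + 3·x^2   ⇒   g'(x) = 6·x^2 + 6·x
  lim(x→∞) f'(x)/g'(x) = lim(x→∞) (9·x^2 + 6·x)/(6·x^2 + 6·x)
  = 3/2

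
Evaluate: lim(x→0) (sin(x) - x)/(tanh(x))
This is a 0/0 indeterminate form.

Apply L'Hôpital's rule: differentiate numerator and denominator separately.
  f(x) = -x + sin(x)   ⇒   f'(x) = cos(x) - 1
  g(x) = tanh(x)   ⇒   g'(x) = 1 - tanh(x)^2
  lim(x→0) f'(x)/g'(x) = lim(x→0) (cos(x) - 1)/(1 - tanh(x)^2)
  = 0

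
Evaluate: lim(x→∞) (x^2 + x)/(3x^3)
This is an ∞/∞ indeterminate form.

Apply L'Hôpital's rule: differentiate numerator and denominator separately.
  f(x) = x^2 + x   ⇒   f'(x) = 2·x + 1
  g(x) = 3·x^3   ⇒   g'(x) = 9·x^2
  lim(x→∞) f'(x)/g'(x) = lim(x→∞) (2·x + 1)/(9·x^2)
  = 0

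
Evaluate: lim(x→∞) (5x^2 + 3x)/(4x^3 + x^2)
This is an ∞/∞ indeterminate form.

Apply L'Hôpital's rule: differentiate numerator and denominator separately.
  f(x) = 5·x^2 + 3·x   ⇒   f'(x) = 10·x + 3
  g(x) = 4·x^3 + x^2   ⇒   g'(x) = 12·x^2 + 2·x
  lim(x→∞) f'(x)/g'(x) = lim(x→∞) (10·x + 3)/(12·x^2 + 2·x)
  = 0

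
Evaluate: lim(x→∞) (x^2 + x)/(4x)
This is an ∞/∞ indeterminate form.

Apply L'Hôpital's rule: differentiate numerator and denominator separately.
  f(x) = x^2 + x   ⇒   f'(x) = 2·x + 1
  g(x) = 4·x   ⇒   g'(x) = 4
  lim(x→∞) f'(x)/g'(x) = lim(x→∞) (2·x + 1)/(4)
  = ∞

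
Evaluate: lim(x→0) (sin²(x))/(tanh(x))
This is a 0/0 indeterminate form.

Apply L'Hôpital's rule: differentiate numerator and denominator separately.
  f(x) = sin(x)^2   ⇒   f'(x) = 2·sin(x)·cos(x)
  g(x) = tanh(x)   ⇒   g'(x) = 1 - tanh(x)^2
  lim(x→0) f'(x)/g'(x) = lim(x→0) (2·sin(x)·cos(x))/(1 - tanh(x)^2)
  = 0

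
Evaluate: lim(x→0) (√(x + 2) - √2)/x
This is a standard limit.

Factor or rationalize the expression:
  lim(x→0) (√(x + 2) - √2)/x = sqrt(2)/4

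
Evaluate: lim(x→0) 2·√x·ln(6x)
This is a 0·∞ indeterminate form.

Rewrite 0·∞ as a quotient (0/0 or ∞/∞ form), then apply L'Hôpital's rule:
  lim(x→0) 2·√x·ln(6x) = 0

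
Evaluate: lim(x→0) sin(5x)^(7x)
This is an exponential indeterminate form.

For exponential indeterminate forms, take the natural log:
  Let L = lim(x→0) sin(5x)^(7x)
  Then ln(L) = lim(x→0) [exponent × ln(base)]
  Evaluate using L'Hôpital or standard limits, then exponentiate.
  L = 1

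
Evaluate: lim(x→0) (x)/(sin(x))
This is a 0/0 indeterminate form.

Apply L'Hôpital's rule: differentiate numerator and denominator separately.
  f(x) = x   ⇒   f'(x) = 1
  g(x) = sin(x)   ⇒   g'(x) = cos(x)
  lim(x→0) f'(x)/g'(x) = lim(x→0) (1)/(cos(x))
  = 1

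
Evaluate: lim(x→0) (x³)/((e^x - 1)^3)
This is a 0/0 indeterminate form.

Apply L'Hôpital's rule: differentiate numerator and denominator separately.
  f(x) = x^3   ⇒   f'(x) = 3·x^2
  g(x) = (e^(x) - 1)^3   ⇒   g'(x) = 3·(e^(x) - 1)^2·e^(x)
  lim(x→0) f'(x)/g'(x) = lim(x→0) (3·x^2)/(3·(e^(x) - 1)^2·e^(x))
  = 1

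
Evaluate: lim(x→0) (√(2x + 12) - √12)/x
This is a standard limit.

Factor or rationalize the expression:
  lim(x→0) (√(2x + 12) - √12)/x = sqrt(3)/6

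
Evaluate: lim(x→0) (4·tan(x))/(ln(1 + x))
This is a 0/0 indeterminate form.

Apply L'Hôpital's rule: differentiate numerator and denominator separately.
  f(x) = 4·tan(x)   ⇒   f'(x) = 4·tan(x)^2 + 4
  g(x) = ln(x + 1)   ⇒   g'(x) = 1/(x + 1)
  lim(x→0) f'(x)/g'(x) = lim(x→0) (4·tan(x)^2 + 4)/(1/(x + 1))
  = 4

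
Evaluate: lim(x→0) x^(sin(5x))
This is an exponential indeterminate form.

For exponential indeterminate forms, take the natural log:
  Let L = lim(x→0) x^(sin(5x))
  Then ln(L) = lim(x→0) [exponent × ln(base)]
  Evaluate using L'Hôpital or standard limits, then exponentiate.
  L = 1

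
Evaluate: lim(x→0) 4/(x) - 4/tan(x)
This is an ∞-∞ indeterminate form.

Combine fractions or rationalize to convert ∞-∞ to 0/0 form:
  lim(x→0) 4/(x) - 4/tan(x) = 0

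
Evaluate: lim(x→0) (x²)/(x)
This is a 0/0 indeterminate form.

Apply L'Hôpital's rule: differentiate numerator and denominator separately.
  f(x) = x^2   ⇒   f'(x) = 2·x
  g(x) = x   ⇒   g'(x) = 1
  lim(x→0) f'(x)/g'(x) = lim(x→0) (2·x)/(1)
  = 0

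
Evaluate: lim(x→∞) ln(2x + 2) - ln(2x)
This is an ∞-∞ indeterminate form.

Combine fractions or rationalize to convert ∞-∞ to 0/0 form:
  lim(x→∞) ln(2x + 2) - ln(2x) = 0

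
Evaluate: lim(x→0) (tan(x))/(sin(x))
This is a 0/0 indeterminate form.

Apply L'Hôpital's rule: differentiate numerator and denominator separately.
  f(x) = tan(x)   ⇒   f'(x) = tan(x)^2 + 1
  g(x) = sin(x)   ⇒   g'(x) = cos(x)
  lim(x→0) f'(x)/g'(x) = lim(x→0) (tan(x)^2 + 1)/(cos(x))
  = 1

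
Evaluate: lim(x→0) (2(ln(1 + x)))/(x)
This is a 0/0 indeterminate form.

Apply L'Hôpital's rule: differentiate numerator and denominator separately.
  f(x) = 2·ln(x + 1)   ⇒   f'(x) = 2/(x + 1)
  g(x) = x   ⇒   g'(x) = 1
  lim(x→0) f'(x)/g'(x) = lim(x→0) (2/(x + 1))/(1)
  = 2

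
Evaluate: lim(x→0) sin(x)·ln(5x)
This is a 0·∞ indeterminate form.

Rewrite 0·∞ as a quotient (0/0 or ∞/∞ form), then apply L'Hôpital's rule:
  lim(x→0) sin(x)·ln(5x) = 0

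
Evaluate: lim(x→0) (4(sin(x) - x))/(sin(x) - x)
This is a 0/0 indeterminate form.

Apply L'Hôpital's rule: differentiate numerator and denominator separately.
  f(x) = -4·x + 4·sin(x)   ⇒   f'(x) = 4·cos(x) - 4
  g(x) = -x + sin(x)   ⇒   g'(x) = cos(x) - 1
  lim(x→0) f'(x)/g'(x) = lim(x→0) (4·cos(x) - 4)/(cos(x) - 1)
  = 4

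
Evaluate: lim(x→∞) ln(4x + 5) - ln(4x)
This is an ∞-∞ indeterminate form.

Combine fractions or rationalize to convert ∞-∞ to 0/0 form:
  lim(x→∞) ln(4x + 5) - ln(4x) = 0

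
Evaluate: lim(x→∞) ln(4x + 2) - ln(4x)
This is an ∞-∞ indeterminate form.

Combine fractions or rationalize to convert ∞-∞ to 0/0 form:
  lim(x→∞) ln(4x + 2) - ln(4x) = 0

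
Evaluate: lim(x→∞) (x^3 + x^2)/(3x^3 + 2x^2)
This is an ∞/∞ indeterminate form.

Apply L'Hôpital's rule: differentiate numerator and denominator separately.
  f(x) = x^3 + x^2   ⇒   f'(x) = 3·x^2 + 2·x
  g(x) = 3·x^3 + 2·x^2   ⇒   g'(x) = 9·x^2 + 4·x
  lim(x→∞) f'(x)/g'(x) = lim(x→∞) (3·x^2 + 2·x)/(9·x^2 + 4·x)
  = 1/3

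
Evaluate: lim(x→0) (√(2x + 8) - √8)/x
This is a standard limit.

Factor or rationalize the expression:
  lim(x→0) (√(2x + 8) - √8)/x = sqrt(2)/4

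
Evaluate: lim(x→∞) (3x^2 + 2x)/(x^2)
This is an ∞/∞ indeterminate form.

Apply L'Hôpital's rule: differentiate numerator and denominator separately.
  f(x) = 3·x^2 + 2·x   ⇒   f'(x) = 6·x + 2
  g(x) = x^2   ⇒   g'(x) = 2·x
  lim(x→∞) f'(x)/g'(x) = lim(x→∞) (6·x + 2)/(2·x)
  = 3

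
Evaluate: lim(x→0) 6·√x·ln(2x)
This is a 0·∞ indeterminate form.

Rewrite 0·∞ as a quotient (0/0 or ∞/∞ form), then apply L'Hôpital's rule:
  lim(x→0) 6·√x·ln(2x) = 0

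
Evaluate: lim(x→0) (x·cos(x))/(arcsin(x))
This is a 0/0 indeterminate form.

Apply L'Hôpital's rule: differentiate numerator and denominator separately.
  f(x) = x·cos(x)   ⇒   f'(x) = -x·sin(x) + cos(x)
  g(x) = asin(x)   ⇒   g'(x) = 1/sqrt(1 - x^2)
  lim(x→0) f'(x)/g'(x) = lim(x→0) (-x·sin(x) + cos(x))/(1/sqrt(1 - x^2))
  = 1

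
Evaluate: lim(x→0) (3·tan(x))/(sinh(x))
This is a 0/0 indeterminate form.

Apply L'Hôpital's rule: differentiate numerator and denominator separately.
  f(x) = 3·tan(x)   ⇒   f'(x) = 3·tan(x)^2 + 3
  g(x) = sinh(x)   ⇒   g'(x) = cosh(x)
  lim(x→0) f'(x)/g'(x) = lim(x→0) (3·tan(x)^2 + 3)/(cosh(x))
  = 3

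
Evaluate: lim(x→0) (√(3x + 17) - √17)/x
This is a standard limit.

Factor or rationalize the expression:
  lim(x→0) (√(3x + 17) - √17)/x = 3·sqrt(17)/34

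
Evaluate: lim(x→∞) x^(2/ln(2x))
This is an exponential indeterminate form.

For exponential indeterminate forms, take the natural log:
  Let L = lim(x→∞) x^(2/ln(2x))
  Then ln(L) = lim(x→∞) [exponent × ln(base)]
  Evaluate using L'Hôpital or standard limits, then exponentiate.
  L = e²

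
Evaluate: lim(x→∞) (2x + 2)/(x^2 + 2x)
This is an ∞/∞ indeterminate form.

Apply L'Hôpital's rule: differentiate numerator and denominator separately.
  f(x) = 2·x + 2   ⇒   f'(x) = 2
  g(x) = x^2 + 2·x   ⇒   g'(x) = 2·x + 2
  lim(x→∞) f'(x)/g'(x) = lim(x→∞) (2)/(2·x + 2)
  = 0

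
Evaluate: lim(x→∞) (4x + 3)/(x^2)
This is an ∞/∞ indeterminate form.

Apply L'Hôpital's rule: differentiate numerator and denominator separately.
  f(x) = 4·x + 3   ⇒   f'(x) = 4
  g(x) = x^2   ⇒   g'(x) = 2·x
  lim(x→∞) f'(x)/g'(x) = lim(x→∞) (4)/(2·x)
  = 0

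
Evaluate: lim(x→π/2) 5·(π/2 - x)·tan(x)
This is a 0·∞ indeterminate form.

Rewrite 0·∞ as a quotient (0/0 or ∞/∞ form), then apply L'Hôpital's rule:
  lim(x→π/2) 5·(π/2 - x)·tan(x) = 5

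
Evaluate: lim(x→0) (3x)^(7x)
This is an exponential indeterminate form.

For exponential indeterminate forms, take the natural log:
  Let L = lim(x→0) (3x)^(7x)
  Then ln(L) = lim(x→0) [exponent × ln(base)]
  Evaluate using L'Hôpital or standard limits, then exponentiate.
  L = 1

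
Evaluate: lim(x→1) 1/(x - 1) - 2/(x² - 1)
This is an ∞-∞ indeterminate form.

Combine fractions or rationalize to convert ∞-∞ to 0/0 form:
  lim(x→1) 1/(x - 1) - 2/(x² - 1) = 1/2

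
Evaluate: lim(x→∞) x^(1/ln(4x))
This is an exponential indeterminate form.

For exponential indeterminate forms, take the natural log:
  Let L = lim(x→∞) x^(1/ln(4x))
  Then ln(L) = lim(x→∞) [exponent × ln(base)]
  Evaluate using L'Hôpital or standard limits, then exponentiate.
  L = e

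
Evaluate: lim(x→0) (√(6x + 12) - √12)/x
This is a standard limit.

Factor or rationalize the expression:
  lim(x→0) (√(6x + 12) - √12)/x = sqrt(3)/2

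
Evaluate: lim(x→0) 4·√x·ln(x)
This is a 0·∞ indeterminate form.

Rewrite 0·∞ as a quotient (0/0 or ∞/∞ form), then apply L'Hôpital's rule:
  lim(x→0) 4·√x·ln(x) = 0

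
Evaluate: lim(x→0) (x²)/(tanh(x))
This is a 0/0 indeterminate form.

Apply L'Hôpital's rule: differentiate numerator and denominator separately.
  f(x) = x^2   ⇒   f'(x) = 2·x
  g(x) = tanh(x)   ⇒   g'(x) = 1 - tanh(x)^2
  lim(x→0) f'(x)/g'(x) = lim(x→0) (2·x)/(1 - tanh(x)^2)
  = 0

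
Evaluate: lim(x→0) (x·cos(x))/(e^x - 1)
This is a 0/0 indeterminate form.

Apply L'Hôpital's rule: differentiate numerator and denominator separately.
  f(x) = x·cos(x)   ⇒   f'(x) = -x·sin(x) + cos(x)
  g(x) = e^(x) - 1   ⇒   g'(x) = e^(x)
  lim(x→0) f'(x)/g'(x) = lim(x→0) (-x·sin(x) + cos(x))/(e^(x))
  = 1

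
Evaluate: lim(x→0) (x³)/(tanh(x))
This is a 0/0 indeterminate form.

Apply L'Hôpital's rule: differentiate numerator and denominator separately.
  f(x) = x^3   ⇒   f'(x) = 3·x^2
  g(x) = tanh(x)   ⇒   g'(x) = 1 - tanh(x)^2
  lim(x→0) f'(x)/g'(x) = lim(x→0) (3·x^2)/(1 - tanh(x)^2)
  = 0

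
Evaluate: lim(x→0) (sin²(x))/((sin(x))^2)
This is a 0/0 indeterminate form.

Apply L'Hôpital's rule: differentiate numerator and denominator separately.
  f(x) = sin(x)^2   ⇒   f'(x) = 2·sin(x)·cos(x)
  g(x) = sin(x)^2   ⇒   g'(x) = 2·sin(x)·cos(x)
  lim(x→0) f'(x)/g'(x) = lim(x→0) (2·sin(x)·cos(x))/(2·sin(x)·cos(x))
  = 1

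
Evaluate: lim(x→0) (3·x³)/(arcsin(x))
This is a 0/0 indeterminate form.

Apply L'Hôpital's rule: differentiate numerator and denominator separately.
  f(x) = 3·x^3   ⇒   f'(x) = 9·x^2
  g(x) = asin(x)   ⇒   g'(x) = 1/sqrt(1 - x^2)
  lim(x→0) f'(x)/g'(x) = lim(x→0) (9·x^2)/(1/sqrt(1 - x^2))
  = 0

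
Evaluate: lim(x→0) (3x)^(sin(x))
This is an exponential indeterminate form.

For exponential indeterminate forms, take the natural log:
  Let L = lim(x→0) (3x)^(sin(x))
  Then ln(L) = lim(x→0) [exponent × ln(base)]
  Evaluate using L'Hôpital or standard limits, then exponentiate.
  L = 1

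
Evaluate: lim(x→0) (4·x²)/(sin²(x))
This is a 0/0 indeterminate form.

Apply L'Hôpital's rule: differentiate numerator and denominator separately.
  f(x) = 4·x^2   ⇒   f'(x) = 8·x
  g(x) = sin(x)^2   ⇒   g'(x) = 2·sin(x)·cos(x)
  lim(x→0) f'(x)/g'(x) = lim(x→0) (8·x)/(2·sin(x)·cos(x))
  = 4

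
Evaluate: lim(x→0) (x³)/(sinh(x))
This is a 0/0 indeterminate form.

Apply L'Hôpital's rule: differentiate numerator and denominator separately.
  f(x) = x^3   ⇒   f'(x) = 3·x^2
  g(x) = sinh(x)   ⇒   g'(x) = cosh(x)
  lim(x→0) f'(x)/g'(x) = lim(x→0) (3·x^2)/(cosh(x))
  = 0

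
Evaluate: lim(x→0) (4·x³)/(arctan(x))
This is a 0/0 indeterminate form.

Apply L'Hôpital's rule: differentiate numerator and denominator separately.
  f(x) = 4·x^3   ⇒   f'(x) = 12·x^2
  g(x) = atan(x)   ⇒   g'(x) = 1/(x^2 + 1)
  lim(x→0) f'(x)/g'(x) = lim(x→0) (12·x^2)/(1/(x^2 + 1))
  = 0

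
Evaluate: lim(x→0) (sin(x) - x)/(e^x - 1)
This is a 0/0 indeterminate form.

Apply L'Hôpital's rule: differentiate numerator and denominator separately.
  f(x) = -x + sin(x)   ⇒   f'(x) = cos(x) - 1
  g(x) = e^(x) - 1   ⇒   g'(x) = e^(x)
  lim(x→0) f'(x)/g'(x) = lim(x→0) (cos(x) - 1)/(e^(x))
  = 0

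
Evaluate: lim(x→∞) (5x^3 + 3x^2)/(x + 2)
This is an ∞/∞ indeterminate form.

Apply L'Hôpital's rule: differentiate numerator and denominator separately.
  f(x) = 5·x^3 + 3·x^2   ⇒   f'(x) = 15·x^2 + 6·x
  g(x) = x + 2   ⇒   g'(x) = 1
  lim(x→∞) f'(x)/g'(x) = lim(x→∞) (15·x^2 + 6·x)/(1)
  = ∞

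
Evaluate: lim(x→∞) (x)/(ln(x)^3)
This is an ∞/∞ indeterminate form.

Apply L'Hôpital's rule: differentiate numerator and denominator separately.
  f(x) = x   ⇒   f'(x) = 1
  g(x) = ln(x)^3   ⇒   g'(x) = 3·ln(x)^2/x
  lim(x→∞) f'(x)/g'(x) = lim(x→∞) (1)/(3·ln(x)^2/x)
  = ∞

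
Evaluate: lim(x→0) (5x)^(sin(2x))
This is an exponential indeterminate form.

For exponential indeterminate forms, take the natural log:
  Let L = lim(x→0) (5x)^(sin(2x))
  Then ln(L) = lim(x→0) [exponent × ln(base)]
  Evaluate using L'Hôpital or standard limits, then exponentiate.
  L = 1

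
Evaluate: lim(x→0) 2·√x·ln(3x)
This is a 0·∞ indeterminate form.

Rewrite 0·∞ as a quotient (0/0 or ∞/∞ form), then apply L'Hôpital's rule:
  lim(x→0) 2·√x·ln(3x) = 0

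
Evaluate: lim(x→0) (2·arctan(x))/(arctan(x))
This is a 0/0 indeterminate form.

Apply L'Hôpital's rule: differentiate numerator and denominator separately.
  f(x) = 2·atan(x)   ⇒   f'(x) = 2/(x^2 + 1)
  g(x) = atan(x)   ⇒   g'(x) = 1/(x^2 + 1)
  lim(x→0) f'(x)/g'(x) = lim(x→0) (2/(x^2 + 1))/(1/(x^2 + 1))
  = 2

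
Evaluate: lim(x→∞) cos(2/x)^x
This is an exponential indeterminate form.

For exponential indeterminate forms, take the natural log:
  Let L = lim(x→∞) cos(2/x)^x
  Then ln(L) = lim(x→∞) [exponent × ln(base)]
  Evaluate using L'Hôpital or standard limits, then exponentiate.
  L = 1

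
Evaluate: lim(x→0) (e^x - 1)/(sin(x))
This is a 0/0 indeterminate form.

Apply L'Hôpital's rule: differentiate numerator and denominator separately.
  f(x) = e^(x) - 1   ⇒   f'(x) = e^(x)
  g(x) = sin(x)   ⇒   g'(x) = cos(x)
  lim(x→0) f'(x)/g'(x) = lim(x→0) (e^(x))/(cos(x))
  = 1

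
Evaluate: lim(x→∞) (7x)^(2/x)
This is an exponential indeterminate form.

For exponential indeterminate forms, take the natural log:
  Let L = lim(x→∞) (7x)^(2/x)
  Then ln(L) = lim(x→∞) [exponent × ln(base)]
  Evaluate using L'Hôpital or standard limits, then exponentiate.
  L = 1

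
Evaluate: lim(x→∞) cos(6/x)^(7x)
This is an exponential indeterminate form.

For exponential indeterminate forms, take the natural log:
  Let L = lim(x→∞) cos(6/x)^(7x)
  Then ln(L) = lim(x→∞) [exponent × ln(base)]
  Evaluate using L'Hôpital or standard limits, then exponentiate.
  L = 1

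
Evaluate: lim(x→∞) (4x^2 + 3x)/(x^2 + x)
This is an ∞/∞ indeterminate form.

Apply L'Hôpital's rule: differentiate numerator and denominator separately.
  f(x) = 4·x^2 + 3·x   ⇒   f'(x) = 8·x + 3
  g(x) = x^2 + x   ⇒   g'(x) = 2·x + 1
  lim(x→∞) f'(x)/g'(x) = lim(x→∞) (8·x + 3)/(2·x + 1)
  = 4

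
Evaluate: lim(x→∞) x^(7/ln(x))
This is an exponential indeterminate form.

For exponential indeterminate forms, take the natural log:
  Let L = lim(x→∞) x^(7/ln(x))
  Then ln(L) = lim(x→∞) [exponent × ln(base)]
  Evaluate using L'Hôpital or standard limits, then exponentiate.
  L = e^(7)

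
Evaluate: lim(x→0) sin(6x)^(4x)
This is an exponential indeterminate form.

For exponential indeterminate forms, take the natural log:
  Let L = lim(x→0) sin(6x)^(4x)
  Then ln(L) = lim(x→0) [exponent × ln(base)]
  Evaluate using L'Hôpital or standard limits, then exponentiate.
  L = 1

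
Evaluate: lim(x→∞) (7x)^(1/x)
This is an exponential indeterminate form.

For exponential indeterminate forms, take the natural log:
  Let L = lim(x→∞) (7x)^(1/x)
  Then ln(L) = lim(x→∞) [exponent × ln(base)]
  Evaluate using L'Hôpital or standard limits, then exponentiate.
  L = 1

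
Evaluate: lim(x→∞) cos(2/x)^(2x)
This is an exponential indeterminate form.

For exponential indeterminate forms, take the natural log:
  Let L = lim(x→∞) cos(2/x)^(2x)
  Then ln(L) = lim(x→∞) [exponent × ln(base)]
  Evaluate using L'Hôpital or standard limits, then exponentiate.
  L = 1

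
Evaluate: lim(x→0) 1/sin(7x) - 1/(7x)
This is an ∞-∞ indeterminate form.

Combine fractions or rationalize to convert ∞-∞ to 0/0 form:
  lim(x→0) 1/sin(7x) - 1/(7x) = 0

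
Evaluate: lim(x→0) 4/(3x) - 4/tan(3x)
This is an ∞-∞ indeterminate form.

Combine fractions or rationalize to convert ∞-∞ to 0/0 form:
  lim(x→0) 4/(3x) - 4/tan(3x) = 0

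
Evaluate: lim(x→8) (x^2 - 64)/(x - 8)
This is a standard limit.

Factor or rationalize the expression:
  lim(x→8) (x^2 - 64)/(x - 8) = 16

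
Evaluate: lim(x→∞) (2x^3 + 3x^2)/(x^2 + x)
This is an ∞/∞ indeterminate form.

Apply L'Hôpital's rule: differentiate numerator and denominator separately.
  f(x) = 2·x^3 + 3·x^2   ⇒   f'(x) = 6·x^2 + 6·x
  g(x) = x^2 + x   ⇒   g'(x) = 2·x + 1
  lim(x→∞) f'(x)/g'(x) = lim(x→∞) (6·x^2 + 6·x)/(2·x + 1)
  = ∞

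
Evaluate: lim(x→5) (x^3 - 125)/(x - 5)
This is a standard limit.

Factor or rationalize the expression:
  lim(x→5) (x^3 - 125)/(x - 5) = 75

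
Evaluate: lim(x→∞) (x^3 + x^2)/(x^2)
This is an ∞/∞ indeterminate form.

Apply L'Hôpital's rule: differentiate numerator and denominator separately.
  f(x) = x^3 + x^2   ⇒   f'(x) = 3·x^2 + 2·x
  g(x) = x^2   ⇒   g'(x) = 2·x
  lim(x→∞) f'(x)/g'(x) = lim(x→∞) (3·x^2 + 2·x)/(2·x)
  = ∞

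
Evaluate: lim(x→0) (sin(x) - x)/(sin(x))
This is a 0/0 indeterminate form.

Apply L'Hôpital's rule: differentiate numerator and denominator separately.
  f(x) = -x + sin(x)   ⇒   f'(x) = cos(x) - 1
  g(x) = sin(x)   ⇒   g'(x) = cos(x)
  lim(x→0) f'(x)/g'(x) = lim(x→0) (cos(x) - 1)/(cos(x))
  = 0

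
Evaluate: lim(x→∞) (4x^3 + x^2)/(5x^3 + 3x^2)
This is an ∞/∞ indeterminate form.

Apply L'Hôpital's rule: differentiate numerator and denominator separately.
  f(x) = 4·x^3 + x^2   ⇒   f'(x) = 12·x^2 + 2·x
  g(x) = 5·x^3 + 3·x^2   ⇒   g'(x) = 15·x^2 + 6·x
  lim(x→∞) f'(x)/g'(x) = lim(x→∞) (12·x^2 + 2·x)/(15·x^2 + 6·x)
  = 4/5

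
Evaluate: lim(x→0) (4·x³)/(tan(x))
This is a 0/0 indeterminate form.

Apply L'Hôpital's rule: differentiate numerator and denominator separately.
  f(x) = 4·x^3   ⇒   f'(x) = 12·x^2
  g(x) = tan(x)   ⇒   g'(x) = tan(x)^2 + 1
  lim(x→0) f'(x)/g'(x) = lim(x→0) (12·x^2)/(tan(x)^2 + 1)
  = 0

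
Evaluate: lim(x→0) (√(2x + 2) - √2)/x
This is a standard limit.

Factor or rationalize the expression:
  lim(x→0) (√(2x + 2) - √2)/x = sqrt(2)/2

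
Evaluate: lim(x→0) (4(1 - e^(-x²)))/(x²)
This is a 0/0 indeterminate form.

Apply L'Hôpital's rule: differentiate numerator and denominator separately.
  f(x) = 4 - 4·e^(-x^2)   ⇒   f'(x) = 8·x·e^(-x^2)
  g(x) = x^2   ⇒   g'(x) = 2·x
  lim(x→0) f'(x)/g'(x) = lim(x→0) (8·x·e^(-x^2))/(2·x)
  = 4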